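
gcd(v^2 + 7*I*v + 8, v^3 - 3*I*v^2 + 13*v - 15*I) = v - I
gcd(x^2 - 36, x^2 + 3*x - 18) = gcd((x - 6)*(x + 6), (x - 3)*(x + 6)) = x + 6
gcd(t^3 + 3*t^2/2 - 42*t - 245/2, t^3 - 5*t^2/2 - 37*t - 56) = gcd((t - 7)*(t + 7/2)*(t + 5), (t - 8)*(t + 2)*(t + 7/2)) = t + 7/2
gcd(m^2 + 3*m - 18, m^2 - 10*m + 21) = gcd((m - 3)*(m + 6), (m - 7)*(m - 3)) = m - 3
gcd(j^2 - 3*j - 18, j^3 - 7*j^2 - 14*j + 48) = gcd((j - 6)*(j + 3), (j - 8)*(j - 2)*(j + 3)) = j + 3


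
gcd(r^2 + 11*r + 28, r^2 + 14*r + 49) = r + 7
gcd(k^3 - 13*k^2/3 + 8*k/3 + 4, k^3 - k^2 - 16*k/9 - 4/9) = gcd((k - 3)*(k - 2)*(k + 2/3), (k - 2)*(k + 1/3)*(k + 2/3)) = k^2 - 4*k/3 - 4/3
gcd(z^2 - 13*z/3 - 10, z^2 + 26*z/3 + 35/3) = z + 5/3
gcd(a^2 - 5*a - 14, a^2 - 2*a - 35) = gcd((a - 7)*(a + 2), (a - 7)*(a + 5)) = a - 7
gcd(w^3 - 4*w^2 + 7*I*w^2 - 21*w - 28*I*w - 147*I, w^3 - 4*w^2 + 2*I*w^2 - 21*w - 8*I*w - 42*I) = w^2 - 4*w - 21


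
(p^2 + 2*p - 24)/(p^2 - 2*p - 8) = (p + 6)/(p + 2)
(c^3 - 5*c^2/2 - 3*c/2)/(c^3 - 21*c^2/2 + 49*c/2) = (2*c^2 - 5*c - 3)/(2*c^2 - 21*c + 49)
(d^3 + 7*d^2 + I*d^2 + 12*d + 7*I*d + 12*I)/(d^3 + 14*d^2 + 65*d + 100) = (d^2 + d*(3 + I) + 3*I)/(d^2 + 10*d + 25)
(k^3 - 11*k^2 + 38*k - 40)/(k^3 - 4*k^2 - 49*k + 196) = (k^2 - 7*k + 10)/(k^2 - 49)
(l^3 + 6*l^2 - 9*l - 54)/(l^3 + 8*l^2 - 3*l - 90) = (l + 3)/(l + 5)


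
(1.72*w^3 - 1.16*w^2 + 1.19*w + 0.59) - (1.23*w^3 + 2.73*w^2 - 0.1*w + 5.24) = 0.49*w^3 - 3.89*w^2 + 1.29*w - 4.65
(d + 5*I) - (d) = 5*I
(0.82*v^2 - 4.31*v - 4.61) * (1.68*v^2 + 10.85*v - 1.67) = 1.3776*v^4 + 1.6562*v^3 - 55.8777*v^2 - 42.8208*v + 7.6987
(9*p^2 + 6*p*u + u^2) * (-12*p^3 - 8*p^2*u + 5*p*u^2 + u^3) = -108*p^5 - 144*p^4*u - 15*p^3*u^2 + 31*p^2*u^3 + 11*p*u^4 + u^5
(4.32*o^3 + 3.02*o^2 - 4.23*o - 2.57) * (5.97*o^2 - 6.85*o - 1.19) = 25.7904*o^5 - 11.5626*o^4 - 51.0809*o^3 + 10.0388*o^2 + 22.6382*o + 3.0583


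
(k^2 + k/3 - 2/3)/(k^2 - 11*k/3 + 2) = (k + 1)/(k - 3)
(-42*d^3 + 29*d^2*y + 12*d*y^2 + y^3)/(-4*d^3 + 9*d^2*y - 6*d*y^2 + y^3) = (42*d^2 + 13*d*y + y^2)/(4*d^2 - 5*d*y + y^2)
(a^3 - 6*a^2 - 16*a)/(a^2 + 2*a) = a - 8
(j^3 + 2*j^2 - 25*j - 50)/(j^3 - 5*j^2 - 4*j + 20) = (j + 5)/(j - 2)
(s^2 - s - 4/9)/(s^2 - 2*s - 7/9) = (3*s - 4)/(3*s - 7)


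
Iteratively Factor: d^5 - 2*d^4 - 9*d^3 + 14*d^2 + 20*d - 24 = (d - 1)*(d^4 - d^3 - 10*d^2 + 4*d + 24) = (d - 1)*(d + 2)*(d^3 - 3*d^2 - 4*d + 12) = (d - 1)*(d + 2)^2*(d^2 - 5*d + 6) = (d - 3)*(d - 1)*(d + 2)^2*(d - 2)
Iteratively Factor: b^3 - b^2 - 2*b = (b)*(b^2 - b - 2) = b*(b - 2)*(b + 1)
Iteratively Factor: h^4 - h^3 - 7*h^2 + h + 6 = (h + 1)*(h^3 - 2*h^2 - 5*h + 6) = (h - 1)*(h + 1)*(h^2 - h - 6) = (h - 3)*(h - 1)*(h + 1)*(h + 2)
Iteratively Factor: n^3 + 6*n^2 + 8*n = (n + 2)*(n^2 + 4*n) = n*(n + 2)*(n + 4)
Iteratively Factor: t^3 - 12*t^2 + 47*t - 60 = (t - 3)*(t^2 - 9*t + 20) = (t - 5)*(t - 3)*(t - 4)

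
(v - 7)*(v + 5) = v^2 - 2*v - 35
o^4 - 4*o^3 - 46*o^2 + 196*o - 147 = (o - 7)*(o - 3)*(o - 1)*(o + 7)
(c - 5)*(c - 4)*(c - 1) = c^3 - 10*c^2 + 29*c - 20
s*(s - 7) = s^2 - 7*s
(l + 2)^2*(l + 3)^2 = l^4 + 10*l^3 + 37*l^2 + 60*l + 36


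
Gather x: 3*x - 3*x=0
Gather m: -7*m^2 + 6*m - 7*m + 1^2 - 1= -7*m^2 - m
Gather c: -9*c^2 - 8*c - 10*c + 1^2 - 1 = -9*c^2 - 18*c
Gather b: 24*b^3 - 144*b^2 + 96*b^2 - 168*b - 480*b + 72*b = 24*b^3 - 48*b^2 - 576*b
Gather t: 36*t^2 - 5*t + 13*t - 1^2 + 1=36*t^2 + 8*t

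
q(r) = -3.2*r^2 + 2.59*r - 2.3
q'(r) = 2.59 - 6.4*r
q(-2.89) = -36.51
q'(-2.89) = 21.09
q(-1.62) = -14.89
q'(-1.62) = 12.96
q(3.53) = -33.03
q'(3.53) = -20.00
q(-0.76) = -6.12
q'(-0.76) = 7.45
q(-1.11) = -9.12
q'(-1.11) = 9.69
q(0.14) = -2.00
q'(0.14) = 1.69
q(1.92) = -9.12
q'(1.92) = -9.70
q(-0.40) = -3.85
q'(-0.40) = 5.15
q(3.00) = -23.33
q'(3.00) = -16.61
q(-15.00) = -761.15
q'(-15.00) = 98.59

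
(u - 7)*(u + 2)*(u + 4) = u^3 - u^2 - 34*u - 56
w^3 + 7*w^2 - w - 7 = (w - 1)*(w + 1)*(w + 7)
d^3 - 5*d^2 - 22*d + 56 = (d - 7)*(d - 2)*(d + 4)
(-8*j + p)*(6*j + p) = -48*j^2 - 2*j*p + p^2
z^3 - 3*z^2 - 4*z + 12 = (z - 3)*(z - 2)*(z + 2)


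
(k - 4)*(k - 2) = k^2 - 6*k + 8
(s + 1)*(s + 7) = s^2 + 8*s + 7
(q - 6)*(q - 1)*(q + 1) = q^3 - 6*q^2 - q + 6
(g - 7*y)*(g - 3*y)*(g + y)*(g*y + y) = g^4*y - 9*g^3*y^2 + g^3*y + 11*g^2*y^3 - 9*g^2*y^2 + 21*g*y^4 + 11*g*y^3 + 21*y^4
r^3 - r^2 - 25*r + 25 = (r - 5)*(r - 1)*(r + 5)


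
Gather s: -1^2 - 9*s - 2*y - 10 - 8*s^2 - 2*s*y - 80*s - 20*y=-8*s^2 + s*(-2*y - 89) - 22*y - 11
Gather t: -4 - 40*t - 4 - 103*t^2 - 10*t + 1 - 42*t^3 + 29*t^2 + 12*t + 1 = -42*t^3 - 74*t^2 - 38*t - 6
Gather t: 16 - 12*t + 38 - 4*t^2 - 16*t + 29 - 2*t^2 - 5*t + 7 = -6*t^2 - 33*t + 90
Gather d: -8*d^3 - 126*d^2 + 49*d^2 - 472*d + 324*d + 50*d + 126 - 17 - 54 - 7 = -8*d^3 - 77*d^2 - 98*d + 48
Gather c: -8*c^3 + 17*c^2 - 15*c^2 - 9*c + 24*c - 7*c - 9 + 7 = -8*c^3 + 2*c^2 + 8*c - 2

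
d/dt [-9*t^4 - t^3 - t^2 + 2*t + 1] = -36*t^3 - 3*t^2 - 2*t + 2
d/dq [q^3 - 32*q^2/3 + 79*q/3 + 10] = 3*q^2 - 64*q/3 + 79/3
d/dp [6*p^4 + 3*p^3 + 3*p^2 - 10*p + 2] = 24*p^3 + 9*p^2 + 6*p - 10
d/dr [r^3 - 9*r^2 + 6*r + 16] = 3*r^2 - 18*r + 6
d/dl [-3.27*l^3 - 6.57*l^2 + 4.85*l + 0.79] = -9.81*l^2 - 13.14*l + 4.85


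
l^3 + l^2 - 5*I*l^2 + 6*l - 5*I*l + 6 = (l + 1)*(l - 6*I)*(l + I)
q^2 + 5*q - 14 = (q - 2)*(q + 7)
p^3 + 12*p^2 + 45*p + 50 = (p + 2)*(p + 5)^2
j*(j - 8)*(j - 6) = j^3 - 14*j^2 + 48*j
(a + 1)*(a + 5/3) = a^2 + 8*a/3 + 5/3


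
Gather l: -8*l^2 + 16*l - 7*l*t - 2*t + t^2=-8*l^2 + l*(16 - 7*t) + t^2 - 2*t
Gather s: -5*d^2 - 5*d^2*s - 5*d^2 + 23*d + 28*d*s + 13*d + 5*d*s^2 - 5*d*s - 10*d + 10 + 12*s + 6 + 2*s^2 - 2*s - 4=-10*d^2 + 26*d + s^2*(5*d + 2) + s*(-5*d^2 + 23*d + 10) + 12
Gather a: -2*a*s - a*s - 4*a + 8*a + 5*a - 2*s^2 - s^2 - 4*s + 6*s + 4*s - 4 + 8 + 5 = a*(9 - 3*s) - 3*s^2 + 6*s + 9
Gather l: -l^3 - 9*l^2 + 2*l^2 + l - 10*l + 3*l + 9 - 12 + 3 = -l^3 - 7*l^2 - 6*l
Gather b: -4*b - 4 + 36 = 32 - 4*b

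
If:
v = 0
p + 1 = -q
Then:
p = -q - 1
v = 0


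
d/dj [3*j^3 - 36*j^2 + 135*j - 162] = 9*j^2 - 72*j + 135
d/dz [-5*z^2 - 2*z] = -10*z - 2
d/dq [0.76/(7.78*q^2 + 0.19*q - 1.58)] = (-11.8256*q - 0.1444)/(7.78*q^2 + 0.19*q - 1.58)^2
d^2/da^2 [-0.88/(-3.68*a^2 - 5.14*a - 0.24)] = (-23.834624*a^2 - 33.290752*a + 0.88*(7.36*a + 5.14)*(14.72*a + 10.28) - 1.554432)/(3.68*a^2 + 5.14*a + 0.24)^3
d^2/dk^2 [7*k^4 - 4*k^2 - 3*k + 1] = 84*k^2 - 8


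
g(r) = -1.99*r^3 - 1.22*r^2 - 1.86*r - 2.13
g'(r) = -5.97*r^2 - 2.44*r - 1.86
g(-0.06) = -2.02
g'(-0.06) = -1.74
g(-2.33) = 20.75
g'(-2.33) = -28.59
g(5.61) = -402.31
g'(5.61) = -203.44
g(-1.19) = 1.71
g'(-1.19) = -7.41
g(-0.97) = 0.34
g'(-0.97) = -5.11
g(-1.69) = 7.13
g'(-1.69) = -14.79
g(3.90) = -145.99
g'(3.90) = -102.18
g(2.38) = -40.30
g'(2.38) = -41.48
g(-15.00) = 6467.52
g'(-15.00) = -1308.51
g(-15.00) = 6467.52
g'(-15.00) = -1308.51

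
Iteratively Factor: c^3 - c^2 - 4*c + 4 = (c - 2)*(c^2 + c - 2) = (c - 2)*(c + 2)*(c - 1)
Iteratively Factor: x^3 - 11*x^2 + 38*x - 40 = (x - 4)*(x^2 - 7*x + 10) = (x - 5)*(x - 4)*(x - 2)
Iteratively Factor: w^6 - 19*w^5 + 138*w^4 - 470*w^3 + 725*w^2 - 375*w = (w)*(w^5 - 19*w^4 + 138*w^3 - 470*w^2 + 725*w - 375) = w*(w - 5)*(w^4 - 14*w^3 + 68*w^2 - 130*w + 75) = w*(w - 5)*(w - 1)*(w^3 - 13*w^2 + 55*w - 75) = w*(w - 5)^2*(w - 1)*(w^2 - 8*w + 15) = w*(w - 5)^3*(w - 1)*(w - 3)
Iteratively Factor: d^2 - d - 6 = (d + 2)*(d - 3)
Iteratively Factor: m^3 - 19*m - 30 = (m + 2)*(m^2 - 2*m - 15) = (m - 5)*(m + 2)*(m + 3)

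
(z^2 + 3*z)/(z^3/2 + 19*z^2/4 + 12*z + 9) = 4*z*(z + 3)/(2*z^3 + 19*z^2 + 48*z + 36)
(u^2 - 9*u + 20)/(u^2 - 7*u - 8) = (-u^2 + 9*u - 20)/(-u^2 + 7*u + 8)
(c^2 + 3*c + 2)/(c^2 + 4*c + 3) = (c + 2)/(c + 3)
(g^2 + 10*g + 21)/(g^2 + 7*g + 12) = (g + 7)/(g + 4)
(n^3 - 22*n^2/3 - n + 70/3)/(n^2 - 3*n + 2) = (3*n^2 - 16*n - 35)/(3*(n - 1))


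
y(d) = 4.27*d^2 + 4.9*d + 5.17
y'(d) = 8.54*d + 4.9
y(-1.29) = 5.95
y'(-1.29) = -6.12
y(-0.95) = 4.37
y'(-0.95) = -3.21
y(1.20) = 17.20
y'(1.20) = 15.15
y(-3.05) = 29.95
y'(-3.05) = -21.15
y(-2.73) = 23.62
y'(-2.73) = -18.41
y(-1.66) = 8.80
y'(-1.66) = -9.28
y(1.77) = 27.22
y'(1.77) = 20.02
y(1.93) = 30.53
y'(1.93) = 21.38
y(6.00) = 188.29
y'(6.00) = 56.14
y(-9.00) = 306.94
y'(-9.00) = -71.96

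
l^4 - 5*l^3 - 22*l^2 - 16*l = l*(l - 8)*(l + 1)*(l + 2)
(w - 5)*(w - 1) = w^2 - 6*w + 5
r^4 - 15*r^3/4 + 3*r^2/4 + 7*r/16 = r*(r - 7/2)*(r - 1/2)*(r + 1/4)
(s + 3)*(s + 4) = s^2 + 7*s + 12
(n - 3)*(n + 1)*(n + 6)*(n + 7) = n^4 + 11*n^3 + 13*n^2 - 123*n - 126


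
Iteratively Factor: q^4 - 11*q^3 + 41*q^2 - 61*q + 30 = (q - 3)*(q^3 - 8*q^2 + 17*q - 10) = (q - 5)*(q - 3)*(q^2 - 3*q + 2) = (q - 5)*(q - 3)*(q - 1)*(q - 2)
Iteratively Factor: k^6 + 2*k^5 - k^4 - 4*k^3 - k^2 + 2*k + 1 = (k - 1)*(k^5 + 3*k^4 + 2*k^3 - 2*k^2 - 3*k - 1) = (k - 1)*(k + 1)*(k^4 + 2*k^3 - 2*k - 1) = (k - 1)*(k + 1)^2*(k^3 + k^2 - k - 1) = (k - 1)*(k + 1)^3*(k^2 - 1) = (k - 1)^2*(k + 1)^3*(k + 1)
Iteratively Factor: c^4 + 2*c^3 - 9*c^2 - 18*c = (c + 2)*(c^3 - 9*c) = (c - 3)*(c + 2)*(c^2 + 3*c) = c*(c - 3)*(c + 2)*(c + 3)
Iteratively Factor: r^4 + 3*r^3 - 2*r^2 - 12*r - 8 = (r - 2)*(r^3 + 5*r^2 + 8*r + 4) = (r - 2)*(r + 2)*(r^2 + 3*r + 2) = (r - 2)*(r + 2)^2*(r + 1)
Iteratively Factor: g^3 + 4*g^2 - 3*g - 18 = (g + 3)*(g^2 + g - 6) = (g + 3)^2*(g - 2)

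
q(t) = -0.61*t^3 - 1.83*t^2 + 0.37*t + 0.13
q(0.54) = -0.30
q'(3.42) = -33.55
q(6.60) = -252.52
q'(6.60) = -103.50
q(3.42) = -44.41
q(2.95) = -30.36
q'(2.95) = -26.35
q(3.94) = -64.13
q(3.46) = -45.77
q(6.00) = -195.29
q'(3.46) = -34.20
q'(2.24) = -17.01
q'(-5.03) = -27.52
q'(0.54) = -2.14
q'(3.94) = -42.46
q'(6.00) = -87.47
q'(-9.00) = -114.92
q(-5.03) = 29.60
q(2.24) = -15.08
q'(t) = -1.83*t^2 - 3.66*t + 0.37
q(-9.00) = 293.26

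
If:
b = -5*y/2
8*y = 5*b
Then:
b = 0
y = 0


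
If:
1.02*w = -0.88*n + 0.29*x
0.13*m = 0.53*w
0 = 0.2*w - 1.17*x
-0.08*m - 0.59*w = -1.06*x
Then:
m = 0.00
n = 0.00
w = 0.00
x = 0.00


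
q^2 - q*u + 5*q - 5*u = (q + 5)*(q - u)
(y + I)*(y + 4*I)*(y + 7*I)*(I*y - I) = I*y^4 - 12*y^3 - I*y^3 + 12*y^2 - 39*I*y^2 + 28*y + 39*I*y - 28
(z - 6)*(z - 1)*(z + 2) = z^3 - 5*z^2 - 8*z + 12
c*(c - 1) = c^2 - c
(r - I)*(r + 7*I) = r^2 + 6*I*r + 7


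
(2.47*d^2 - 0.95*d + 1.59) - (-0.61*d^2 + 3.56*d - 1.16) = 3.08*d^2 - 4.51*d + 2.75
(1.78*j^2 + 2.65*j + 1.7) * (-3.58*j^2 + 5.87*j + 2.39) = -6.3724*j^4 + 0.961600000000001*j^3 + 13.7237*j^2 + 16.3125*j + 4.063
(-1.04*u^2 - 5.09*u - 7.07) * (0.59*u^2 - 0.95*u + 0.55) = -0.6136*u^4 - 2.0151*u^3 + 0.0922000000000001*u^2 + 3.917*u - 3.8885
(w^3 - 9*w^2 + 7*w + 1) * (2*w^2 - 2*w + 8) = 2*w^5 - 20*w^4 + 40*w^3 - 84*w^2 + 54*w + 8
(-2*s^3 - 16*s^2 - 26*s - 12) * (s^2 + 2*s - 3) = -2*s^5 - 20*s^4 - 52*s^3 - 16*s^2 + 54*s + 36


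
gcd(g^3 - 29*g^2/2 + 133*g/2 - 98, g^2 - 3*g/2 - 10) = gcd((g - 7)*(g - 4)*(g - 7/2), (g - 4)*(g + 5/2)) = g - 4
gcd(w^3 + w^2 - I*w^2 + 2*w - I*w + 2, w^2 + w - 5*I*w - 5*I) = w + 1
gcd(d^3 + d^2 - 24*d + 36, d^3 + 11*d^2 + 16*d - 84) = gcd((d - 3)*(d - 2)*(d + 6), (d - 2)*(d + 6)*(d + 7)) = d^2 + 4*d - 12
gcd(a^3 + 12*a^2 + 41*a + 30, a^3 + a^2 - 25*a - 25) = a^2 + 6*a + 5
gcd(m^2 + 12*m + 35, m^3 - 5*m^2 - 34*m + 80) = m + 5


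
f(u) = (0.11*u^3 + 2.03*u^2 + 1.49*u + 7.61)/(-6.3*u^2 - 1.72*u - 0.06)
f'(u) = (12.6*u + 1.72)*(0.11*u^3 + 2.03*u^2 + 1.49*u + 7.61)/(-6.3*u^2 - 1.72*u - 0.06)^2 + (0.33*u^2 + 4.06*u + 1.49)/(-6.3*u^2 - 1.72*u - 0.06)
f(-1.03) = -1.63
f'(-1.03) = -3.22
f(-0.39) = -21.10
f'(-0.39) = -193.86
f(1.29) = -1.03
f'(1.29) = 0.88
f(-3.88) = -0.29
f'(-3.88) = -0.05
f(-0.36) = -28.50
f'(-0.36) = -312.18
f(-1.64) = -0.71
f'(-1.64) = -0.65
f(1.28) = -1.04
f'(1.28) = 0.90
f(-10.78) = -0.13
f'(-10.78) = -0.02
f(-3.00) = -0.36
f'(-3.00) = -0.10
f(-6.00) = -0.22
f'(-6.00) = -0.02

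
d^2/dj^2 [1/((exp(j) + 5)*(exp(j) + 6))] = (4*exp(3*j) + 33*exp(2*j) + exp(j) - 330)*exp(j)/(exp(6*j) + 33*exp(5*j) + 453*exp(4*j) + 3311*exp(3*j) + 13590*exp(2*j) + 29700*exp(j) + 27000)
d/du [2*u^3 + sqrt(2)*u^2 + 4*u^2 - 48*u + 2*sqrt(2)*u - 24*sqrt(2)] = 6*u^2 + 2*sqrt(2)*u + 8*u - 48 + 2*sqrt(2)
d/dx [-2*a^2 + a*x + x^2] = a + 2*x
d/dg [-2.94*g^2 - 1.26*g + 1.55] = -5.88*g - 1.26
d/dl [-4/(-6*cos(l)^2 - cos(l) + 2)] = 4*(12*cos(l) + 1)*sin(l)/(6*cos(l)^2 + cos(l) - 2)^2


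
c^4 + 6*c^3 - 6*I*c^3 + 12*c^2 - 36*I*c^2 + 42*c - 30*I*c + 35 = (c + 1)*(c + 5)*(c - 7*I)*(c + I)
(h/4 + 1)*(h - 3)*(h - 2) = h^3/4 - h^2/4 - 7*h/2 + 6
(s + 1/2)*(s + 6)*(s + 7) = s^3 + 27*s^2/2 + 97*s/2 + 21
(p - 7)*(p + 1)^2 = p^3 - 5*p^2 - 13*p - 7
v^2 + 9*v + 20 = (v + 4)*(v + 5)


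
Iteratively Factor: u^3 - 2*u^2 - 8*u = (u + 2)*(u^2 - 4*u) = u*(u + 2)*(u - 4)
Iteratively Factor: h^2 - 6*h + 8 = (h - 2)*(h - 4)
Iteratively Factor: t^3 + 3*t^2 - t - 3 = (t + 3)*(t^2 - 1) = (t + 1)*(t + 3)*(t - 1)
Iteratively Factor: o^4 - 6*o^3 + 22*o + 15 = (o + 1)*(o^3 - 7*o^2 + 7*o + 15) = (o - 3)*(o + 1)*(o^2 - 4*o - 5) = (o - 5)*(o - 3)*(o + 1)*(o + 1)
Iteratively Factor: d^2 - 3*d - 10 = (d - 5)*(d + 2)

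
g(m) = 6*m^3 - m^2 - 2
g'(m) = 18*m^2 - 2*m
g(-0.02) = -2.00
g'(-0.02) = 0.05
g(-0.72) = -4.76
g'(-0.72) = 10.77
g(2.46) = 81.27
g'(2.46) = 104.01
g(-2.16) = -67.13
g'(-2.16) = 88.30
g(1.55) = 17.94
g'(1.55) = 40.14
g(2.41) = 76.18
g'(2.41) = 99.73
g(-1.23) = -14.68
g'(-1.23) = 29.69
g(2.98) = 147.90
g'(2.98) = 153.89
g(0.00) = -2.00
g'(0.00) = 0.00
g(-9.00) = -4457.00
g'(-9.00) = 1476.00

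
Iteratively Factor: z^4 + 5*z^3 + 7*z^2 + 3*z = (z + 1)*(z^3 + 4*z^2 + 3*z) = (z + 1)*(z + 3)*(z^2 + z) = (z + 1)^2*(z + 3)*(z)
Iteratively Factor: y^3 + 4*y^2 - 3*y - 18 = (y - 2)*(y^2 + 6*y + 9) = (y - 2)*(y + 3)*(y + 3)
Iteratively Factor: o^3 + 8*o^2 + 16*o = (o + 4)*(o^2 + 4*o) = (o + 4)^2*(o)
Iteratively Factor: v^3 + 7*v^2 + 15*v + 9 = (v + 1)*(v^2 + 6*v + 9) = (v + 1)*(v + 3)*(v + 3)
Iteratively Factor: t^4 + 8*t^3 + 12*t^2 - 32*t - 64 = (t - 2)*(t^3 + 10*t^2 + 32*t + 32) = (t - 2)*(t + 2)*(t^2 + 8*t + 16) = (t - 2)*(t + 2)*(t + 4)*(t + 4)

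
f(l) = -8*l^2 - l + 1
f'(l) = -16*l - 1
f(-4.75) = -174.75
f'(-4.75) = 75.00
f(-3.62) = -100.22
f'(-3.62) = 56.92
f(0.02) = 0.98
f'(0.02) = -1.32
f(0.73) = -3.99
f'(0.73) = -12.68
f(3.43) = -96.55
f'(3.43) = -55.88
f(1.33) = -14.48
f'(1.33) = -22.28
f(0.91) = -6.53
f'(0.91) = -15.56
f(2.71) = -60.46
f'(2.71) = -44.36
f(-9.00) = -638.00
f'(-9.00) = 143.00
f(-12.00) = -1139.00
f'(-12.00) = 191.00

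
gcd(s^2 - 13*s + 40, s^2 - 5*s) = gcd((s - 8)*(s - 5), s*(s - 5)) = s - 5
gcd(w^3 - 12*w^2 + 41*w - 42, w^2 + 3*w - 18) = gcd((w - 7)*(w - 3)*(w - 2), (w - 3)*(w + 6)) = w - 3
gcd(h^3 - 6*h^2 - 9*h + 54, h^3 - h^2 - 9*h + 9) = h^2 - 9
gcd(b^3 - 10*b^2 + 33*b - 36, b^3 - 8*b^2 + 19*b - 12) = b^2 - 7*b + 12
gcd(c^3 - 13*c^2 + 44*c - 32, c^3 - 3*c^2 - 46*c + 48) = c^2 - 9*c + 8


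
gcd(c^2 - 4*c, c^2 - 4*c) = c^2 - 4*c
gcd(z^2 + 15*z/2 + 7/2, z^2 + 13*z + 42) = z + 7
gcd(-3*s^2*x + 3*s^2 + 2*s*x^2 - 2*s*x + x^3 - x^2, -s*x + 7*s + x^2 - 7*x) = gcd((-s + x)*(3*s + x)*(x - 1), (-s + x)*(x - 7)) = -s + x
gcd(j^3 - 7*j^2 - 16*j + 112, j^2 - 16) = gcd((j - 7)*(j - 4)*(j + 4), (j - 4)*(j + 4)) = j^2 - 16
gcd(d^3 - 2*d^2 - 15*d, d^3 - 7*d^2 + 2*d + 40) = d - 5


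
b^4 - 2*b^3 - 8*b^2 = b^2*(b - 4)*(b + 2)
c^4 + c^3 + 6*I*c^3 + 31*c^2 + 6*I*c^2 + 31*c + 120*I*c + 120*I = (c + 1)*(c - 5*I)*(c + 3*I)*(c + 8*I)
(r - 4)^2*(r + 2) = r^3 - 6*r^2 + 32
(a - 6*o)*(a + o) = a^2 - 5*a*o - 6*o^2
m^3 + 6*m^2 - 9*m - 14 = (m - 2)*(m + 1)*(m + 7)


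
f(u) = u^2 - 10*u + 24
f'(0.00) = -10.00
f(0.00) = 24.00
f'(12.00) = 14.00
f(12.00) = 48.00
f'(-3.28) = -16.56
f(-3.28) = 67.56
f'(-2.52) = -15.04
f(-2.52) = 55.55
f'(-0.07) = -10.14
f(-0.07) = 24.70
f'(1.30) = -7.40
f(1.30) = 12.69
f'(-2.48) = -14.96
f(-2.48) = 54.95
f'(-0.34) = -10.68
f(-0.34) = 27.52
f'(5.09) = 0.18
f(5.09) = -0.99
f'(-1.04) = -12.08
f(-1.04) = 35.48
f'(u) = 2*u - 10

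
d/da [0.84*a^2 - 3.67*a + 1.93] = 1.68*a - 3.67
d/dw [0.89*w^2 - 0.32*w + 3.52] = 1.78*w - 0.32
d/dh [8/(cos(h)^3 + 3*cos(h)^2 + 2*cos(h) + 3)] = 8*(3*cos(h)^2 + 6*cos(h) + 2)*sin(h)/(cos(h)^3 + 3*cos(h)^2 + 2*cos(h) + 3)^2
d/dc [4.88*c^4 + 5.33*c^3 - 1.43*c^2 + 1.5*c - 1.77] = 19.52*c^3 + 15.99*c^2 - 2.86*c + 1.5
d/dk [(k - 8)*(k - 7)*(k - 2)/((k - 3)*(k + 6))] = (k^4 + 6*k^3 - 191*k^2 + 836*k - 1212)/(k^4 + 6*k^3 - 27*k^2 - 108*k + 324)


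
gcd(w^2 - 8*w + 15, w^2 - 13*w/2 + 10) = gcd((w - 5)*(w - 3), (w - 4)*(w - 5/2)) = 1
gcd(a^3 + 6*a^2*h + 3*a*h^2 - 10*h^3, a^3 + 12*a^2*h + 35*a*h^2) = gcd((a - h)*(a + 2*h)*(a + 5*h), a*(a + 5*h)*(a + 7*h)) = a + 5*h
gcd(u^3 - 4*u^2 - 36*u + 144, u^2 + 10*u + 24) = u + 6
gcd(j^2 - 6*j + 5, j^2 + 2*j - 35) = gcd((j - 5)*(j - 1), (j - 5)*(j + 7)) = j - 5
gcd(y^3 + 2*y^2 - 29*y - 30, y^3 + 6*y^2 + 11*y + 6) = y + 1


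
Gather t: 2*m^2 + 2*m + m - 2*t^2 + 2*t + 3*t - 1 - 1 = 2*m^2 + 3*m - 2*t^2 + 5*t - 2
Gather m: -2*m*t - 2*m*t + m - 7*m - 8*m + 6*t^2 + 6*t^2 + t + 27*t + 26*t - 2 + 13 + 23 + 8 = m*(-4*t - 14) + 12*t^2 + 54*t + 42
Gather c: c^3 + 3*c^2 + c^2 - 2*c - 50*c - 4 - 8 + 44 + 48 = c^3 + 4*c^2 - 52*c + 80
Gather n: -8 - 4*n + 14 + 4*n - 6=0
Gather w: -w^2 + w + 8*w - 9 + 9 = -w^2 + 9*w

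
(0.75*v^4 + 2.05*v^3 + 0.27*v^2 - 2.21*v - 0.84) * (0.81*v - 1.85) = 0.6075*v^5 + 0.273*v^4 - 3.5738*v^3 - 2.2896*v^2 + 3.4081*v + 1.554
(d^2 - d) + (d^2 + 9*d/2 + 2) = 2*d^2 + 7*d/2 + 2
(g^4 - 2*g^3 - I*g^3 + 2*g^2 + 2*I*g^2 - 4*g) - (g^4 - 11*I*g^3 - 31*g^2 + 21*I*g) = -2*g^3 + 10*I*g^3 + 33*g^2 + 2*I*g^2 - 4*g - 21*I*g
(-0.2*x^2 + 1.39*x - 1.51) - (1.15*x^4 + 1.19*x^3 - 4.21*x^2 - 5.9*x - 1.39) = -1.15*x^4 - 1.19*x^3 + 4.01*x^2 + 7.29*x - 0.12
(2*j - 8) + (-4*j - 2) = -2*j - 10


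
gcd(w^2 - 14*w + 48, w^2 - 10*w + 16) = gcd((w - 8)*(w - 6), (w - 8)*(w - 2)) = w - 8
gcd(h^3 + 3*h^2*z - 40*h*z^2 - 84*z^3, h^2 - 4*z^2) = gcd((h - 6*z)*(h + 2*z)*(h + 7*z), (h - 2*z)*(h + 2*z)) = h + 2*z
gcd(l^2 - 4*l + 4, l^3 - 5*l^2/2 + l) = l - 2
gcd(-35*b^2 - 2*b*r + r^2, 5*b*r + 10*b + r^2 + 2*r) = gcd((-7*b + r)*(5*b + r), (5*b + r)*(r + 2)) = 5*b + r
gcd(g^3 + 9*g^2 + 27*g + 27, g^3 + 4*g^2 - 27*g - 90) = g + 3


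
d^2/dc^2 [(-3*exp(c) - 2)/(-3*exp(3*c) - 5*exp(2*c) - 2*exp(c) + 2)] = (108*exp(6*c) + 297*exp(5*c) + 333*exp(4*c) + 428*exp(3*c) + 348*exp(2*c) + 100*exp(c) + 20)*exp(c)/(27*exp(9*c) + 135*exp(8*c) + 279*exp(7*c) + 251*exp(6*c) + 6*exp(5*c) - 162*exp(4*c) - 76*exp(3*c) + 36*exp(2*c) + 24*exp(c) - 8)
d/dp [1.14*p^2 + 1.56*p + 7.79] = 2.28*p + 1.56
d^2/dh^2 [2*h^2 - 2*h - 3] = 4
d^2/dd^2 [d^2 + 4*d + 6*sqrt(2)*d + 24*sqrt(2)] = 2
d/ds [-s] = -1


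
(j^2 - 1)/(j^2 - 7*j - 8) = (j - 1)/(j - 8)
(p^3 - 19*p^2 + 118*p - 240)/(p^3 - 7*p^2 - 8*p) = (p^2 - 11*p + 30)/(p*(p + 1))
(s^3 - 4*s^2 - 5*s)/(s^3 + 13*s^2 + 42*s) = (s^2 - 4*s - 5)/(s^2 + 13*s + 42)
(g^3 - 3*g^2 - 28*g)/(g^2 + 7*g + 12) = g*(g - 7)/(g + 3)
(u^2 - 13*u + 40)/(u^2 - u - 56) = (u - 5)/(u + 7)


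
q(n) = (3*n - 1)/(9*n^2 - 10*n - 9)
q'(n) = (10 - 18*n)*(3*n - 1)/(9*n^2 - 10*n - 9)^2 + 3/(9*n^2 - 10*n - 9) = (-27*n^2 + 18*n - 37)/(81*n^4 - 180*n^3 - 62*n^2 + 180*n + 81)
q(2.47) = 0.30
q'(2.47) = -0.35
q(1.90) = 1.05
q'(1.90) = -4.97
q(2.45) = 0.31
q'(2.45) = -0.37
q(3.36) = 0.15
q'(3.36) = -0.08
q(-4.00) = -0.07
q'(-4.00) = -0.02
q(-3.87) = -0.08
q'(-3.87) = -0.02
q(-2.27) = -0.13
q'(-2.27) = -0.06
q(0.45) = -0.03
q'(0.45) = -0.25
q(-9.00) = -0.03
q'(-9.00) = 0.00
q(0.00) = 0.11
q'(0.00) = -0.46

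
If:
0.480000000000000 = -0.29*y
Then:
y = -1.66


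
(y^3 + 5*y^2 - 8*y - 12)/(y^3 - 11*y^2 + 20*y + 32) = (y^2 + 4*y - 12)/(y^2 - 12*y + 32)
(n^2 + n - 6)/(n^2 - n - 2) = (n + 3)/(n + 1)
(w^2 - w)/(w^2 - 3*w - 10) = w*(1 - w)/(-w^2 + 3*w + 10)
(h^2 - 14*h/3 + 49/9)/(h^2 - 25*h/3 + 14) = (h - 7/3)/(h - 6)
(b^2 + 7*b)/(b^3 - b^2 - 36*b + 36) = b*(b + 7)/(b^3 - b^2 - 36*b + 36)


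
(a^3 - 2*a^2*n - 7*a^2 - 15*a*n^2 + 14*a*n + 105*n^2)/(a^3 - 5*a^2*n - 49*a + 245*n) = (a + 3*n)/(a + 7)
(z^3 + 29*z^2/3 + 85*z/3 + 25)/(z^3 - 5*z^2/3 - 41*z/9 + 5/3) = 3*(z^2 + 8*z + 15)/(3*z^2 - 10*z + 3)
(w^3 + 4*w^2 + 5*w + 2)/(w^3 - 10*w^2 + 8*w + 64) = (w^2 + 2*w + 1)/(w^2 - 12*w + 32)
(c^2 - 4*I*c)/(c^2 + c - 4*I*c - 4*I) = c/(c + 1)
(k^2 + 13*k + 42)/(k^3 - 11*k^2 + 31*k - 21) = (k^2 + 13*k + 42)/(k^3 - 11*k^2 + 31*k - 21)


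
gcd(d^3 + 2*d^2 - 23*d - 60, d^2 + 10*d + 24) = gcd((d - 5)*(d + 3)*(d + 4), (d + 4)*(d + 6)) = d + 4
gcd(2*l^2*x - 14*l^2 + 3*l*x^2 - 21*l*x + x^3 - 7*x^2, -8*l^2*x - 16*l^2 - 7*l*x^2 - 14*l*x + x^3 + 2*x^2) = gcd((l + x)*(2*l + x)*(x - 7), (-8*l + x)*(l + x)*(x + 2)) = l + x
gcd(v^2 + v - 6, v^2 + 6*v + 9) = v + 3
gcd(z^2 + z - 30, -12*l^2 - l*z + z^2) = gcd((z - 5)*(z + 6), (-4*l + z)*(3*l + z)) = 1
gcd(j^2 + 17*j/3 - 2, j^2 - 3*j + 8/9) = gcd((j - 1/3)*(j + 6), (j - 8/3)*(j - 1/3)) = j - 1/3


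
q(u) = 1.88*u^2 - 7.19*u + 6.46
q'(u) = 3.76*u - 7.19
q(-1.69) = 23.98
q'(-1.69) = -13.54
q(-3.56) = 55.88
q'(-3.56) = -20.58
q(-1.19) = 17.68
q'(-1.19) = -11.66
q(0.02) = 6.32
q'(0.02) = -7.11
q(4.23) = 9.68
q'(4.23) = 8.71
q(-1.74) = 24.66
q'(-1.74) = -13.73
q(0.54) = 3.13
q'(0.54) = -5.16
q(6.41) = 37.62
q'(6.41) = 16.91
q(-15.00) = 537.31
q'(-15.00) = -63.59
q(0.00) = 6.46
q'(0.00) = -7.19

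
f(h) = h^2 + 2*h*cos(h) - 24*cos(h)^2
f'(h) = -2*h*sin(h) + 2*h + 48*sin(h)*cos(h) + 2*cos(h)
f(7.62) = 60.31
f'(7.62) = 11.70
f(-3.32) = -5.69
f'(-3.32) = -15.81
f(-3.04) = -8.46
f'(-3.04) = -3.84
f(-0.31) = -22.26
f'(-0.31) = -12.85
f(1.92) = -0.44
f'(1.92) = -15.88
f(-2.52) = -5.41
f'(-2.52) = 13.12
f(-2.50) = -5.15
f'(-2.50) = 13.42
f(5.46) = 26.14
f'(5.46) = -3.64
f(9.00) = 44.68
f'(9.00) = -9.26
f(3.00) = -20.46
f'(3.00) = -3.53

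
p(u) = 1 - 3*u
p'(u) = -3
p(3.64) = -9.92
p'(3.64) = -3.00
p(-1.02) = 4.06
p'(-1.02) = -3.00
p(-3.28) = 10.84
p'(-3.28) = -3.00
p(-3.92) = 12.76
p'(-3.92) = -3.00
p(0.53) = -0.59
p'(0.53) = -3.00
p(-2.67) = 9.01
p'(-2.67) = -3.00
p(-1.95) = 6.85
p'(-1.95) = -3.00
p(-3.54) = 11.62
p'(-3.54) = -3.00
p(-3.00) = 10.00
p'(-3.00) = -3.00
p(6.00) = -17.00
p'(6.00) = -3.00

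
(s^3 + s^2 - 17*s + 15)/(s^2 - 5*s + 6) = (s^2 + 4*s - 5)/(s - 2)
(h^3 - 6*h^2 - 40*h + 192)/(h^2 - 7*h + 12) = (h^2 - 2*h - 48)/(h - 3)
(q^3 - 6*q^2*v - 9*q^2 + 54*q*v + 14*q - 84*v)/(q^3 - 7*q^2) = 1 - 6*v/q - 2/q + 12*v/q^2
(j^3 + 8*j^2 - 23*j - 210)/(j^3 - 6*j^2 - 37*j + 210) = (j + 7)/(j - 7)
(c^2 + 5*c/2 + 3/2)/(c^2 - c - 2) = (c + 3/2)/(c - 2)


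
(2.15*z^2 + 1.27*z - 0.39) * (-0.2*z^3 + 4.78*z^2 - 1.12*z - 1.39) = -0.43*z^5 + 10.023*z^4 + 3.7406*z^3 - 6.2751*z^2 - 1.3285*z + 0.5421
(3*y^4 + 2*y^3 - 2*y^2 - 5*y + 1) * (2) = 6*y^4 + 4*y^3 - 4*y^2 - 10*y + 2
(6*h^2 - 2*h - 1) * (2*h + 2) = 12*h^3 + 8*h^2 - 6*h - 2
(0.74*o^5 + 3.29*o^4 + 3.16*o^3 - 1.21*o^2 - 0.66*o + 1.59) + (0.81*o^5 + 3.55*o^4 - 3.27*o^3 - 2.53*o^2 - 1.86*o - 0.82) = 1.55*o^5 + 6.84*o^4 - 0.11*o^3 - 3.74*o^2 - 2.52*o + 0.77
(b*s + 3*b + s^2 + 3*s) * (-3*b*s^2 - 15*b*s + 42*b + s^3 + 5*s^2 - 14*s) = -3*b^2*s^3 - 24*b^2*s^2 - 3*b^2*s + 126*b^2 - 2*b*s^4 - 16*b*s^3 - 2*b*s^2 + 84*b*s + s^5 + 8*s^4 + s^3 - 42*s^2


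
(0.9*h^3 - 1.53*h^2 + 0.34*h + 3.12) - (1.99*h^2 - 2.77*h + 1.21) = 0.9*h^3 - 3.52*h^2 + 3.11*h + 1.91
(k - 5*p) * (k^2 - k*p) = k^3 - 6*k^2*p + 5*k*p^2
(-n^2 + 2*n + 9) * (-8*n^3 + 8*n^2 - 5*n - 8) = 8*n^5 - 24*n^4 - 51*n^3 + 70*n^2 - 61*n - 72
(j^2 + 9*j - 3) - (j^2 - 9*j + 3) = 18*j - 6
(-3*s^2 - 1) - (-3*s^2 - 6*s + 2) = 6*s - 3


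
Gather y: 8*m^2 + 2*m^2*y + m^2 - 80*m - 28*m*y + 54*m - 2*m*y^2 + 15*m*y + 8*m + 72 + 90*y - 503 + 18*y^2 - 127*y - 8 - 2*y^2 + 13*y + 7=9*m^2 - 18*m + y^2*(16 - 2*m) + y*(2*m^2 - 13*m - 24) - 432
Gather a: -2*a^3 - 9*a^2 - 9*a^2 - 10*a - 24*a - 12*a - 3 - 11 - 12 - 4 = -2*a^3 - 18*a^2 - 46*a - 30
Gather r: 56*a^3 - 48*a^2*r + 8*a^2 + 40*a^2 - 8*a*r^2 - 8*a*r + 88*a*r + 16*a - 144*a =56*a^3 + 48*a^2 - 8*a*r^2 - 128*a + r*(-48*a^2 + 80*a)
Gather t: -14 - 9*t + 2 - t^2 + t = -t^2 - 8*t - 12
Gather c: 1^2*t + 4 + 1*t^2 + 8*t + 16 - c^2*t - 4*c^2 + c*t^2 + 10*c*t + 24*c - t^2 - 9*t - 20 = c^2*(-t - 4) + c*(t^2 + 10*t + 24)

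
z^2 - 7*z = z*(z - 7)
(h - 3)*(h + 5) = h^2 + 2*h - 15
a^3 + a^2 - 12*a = a*(a - 3)*(a + 4)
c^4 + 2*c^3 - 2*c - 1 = (c - 1)*(c + 1)^3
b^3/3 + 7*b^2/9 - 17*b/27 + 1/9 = (b/3 + 1)*(b - 1/3)^2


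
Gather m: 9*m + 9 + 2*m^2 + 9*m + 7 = 2*m^2 + 18*m + 16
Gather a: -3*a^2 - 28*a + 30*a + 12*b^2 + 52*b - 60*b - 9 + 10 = -3*a^2 + 2*a + 12*b^2 - 8*b + 1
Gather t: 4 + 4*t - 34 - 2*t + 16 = 2*t - 14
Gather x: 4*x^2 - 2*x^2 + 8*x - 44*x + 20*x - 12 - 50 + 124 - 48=2*x^2 - 16*x + 14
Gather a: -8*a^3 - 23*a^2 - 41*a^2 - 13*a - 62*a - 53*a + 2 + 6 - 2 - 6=-8*a^3 - 64*a^2 - 128*a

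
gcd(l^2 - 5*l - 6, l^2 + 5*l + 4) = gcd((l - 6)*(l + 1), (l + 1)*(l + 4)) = l + 1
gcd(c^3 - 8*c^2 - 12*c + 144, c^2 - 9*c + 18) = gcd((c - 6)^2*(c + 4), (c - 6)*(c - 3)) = c - 6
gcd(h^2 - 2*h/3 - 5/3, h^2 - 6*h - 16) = 1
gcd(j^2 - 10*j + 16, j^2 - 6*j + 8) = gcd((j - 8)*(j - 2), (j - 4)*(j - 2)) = j - 2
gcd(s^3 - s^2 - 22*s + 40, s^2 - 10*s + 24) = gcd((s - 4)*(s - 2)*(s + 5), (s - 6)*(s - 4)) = s - 4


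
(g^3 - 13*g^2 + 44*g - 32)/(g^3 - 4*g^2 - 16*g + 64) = (g^2 - 9*g + 8)/(g^2 - 16)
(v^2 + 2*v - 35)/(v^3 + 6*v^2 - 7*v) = (v - 5)/(v*(v - 1))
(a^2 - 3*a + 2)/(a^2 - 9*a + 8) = (a - 2)/(a - 8)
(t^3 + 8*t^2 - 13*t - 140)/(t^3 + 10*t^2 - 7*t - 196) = (t + 5)/(t + 7)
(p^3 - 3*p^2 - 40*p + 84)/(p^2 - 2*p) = p - 1 - 42/p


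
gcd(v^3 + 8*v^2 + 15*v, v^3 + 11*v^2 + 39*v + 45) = v^2 + 8*v + 15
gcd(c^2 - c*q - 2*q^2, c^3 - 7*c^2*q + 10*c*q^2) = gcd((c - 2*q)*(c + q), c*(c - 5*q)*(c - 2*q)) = -c + 2*q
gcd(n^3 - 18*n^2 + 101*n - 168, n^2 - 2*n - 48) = n - 8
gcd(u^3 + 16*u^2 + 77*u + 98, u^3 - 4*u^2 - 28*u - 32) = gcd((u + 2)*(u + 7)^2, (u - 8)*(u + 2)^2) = u + 2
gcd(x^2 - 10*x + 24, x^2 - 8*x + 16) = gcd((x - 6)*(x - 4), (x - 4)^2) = x - 4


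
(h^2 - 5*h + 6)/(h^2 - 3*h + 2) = (h - 3)/(h - 1)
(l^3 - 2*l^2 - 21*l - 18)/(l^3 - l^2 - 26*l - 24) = (l + 3)/(l + 4)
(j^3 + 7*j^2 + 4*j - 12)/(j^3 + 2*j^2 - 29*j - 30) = (j^2 + j - 2)/(j^2 - 4*j - 5)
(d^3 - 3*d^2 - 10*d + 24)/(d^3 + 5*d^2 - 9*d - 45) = (d^2 - 6*d + 8)/(d^2 + 2*d - 15)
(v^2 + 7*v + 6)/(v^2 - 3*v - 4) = (v + 6)/(v - 4)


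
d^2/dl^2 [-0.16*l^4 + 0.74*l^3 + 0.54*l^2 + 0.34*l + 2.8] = -1.92*l^2 + 4.44*l + 1.08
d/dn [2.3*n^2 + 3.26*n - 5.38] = 4.6*n + 3.26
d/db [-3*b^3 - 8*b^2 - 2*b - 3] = -9*b^2 - 16*b - 2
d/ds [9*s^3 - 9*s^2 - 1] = 9*s*(3*s - 2)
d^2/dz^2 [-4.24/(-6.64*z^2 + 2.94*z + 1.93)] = (373.879808*z^2 - 165.543168*z - 4.24*(13.28*z - 2.94)*(26.56*z - 5.88) - 108.672896)/(-6.64*z^2 + 2.94*z + 1.93)^3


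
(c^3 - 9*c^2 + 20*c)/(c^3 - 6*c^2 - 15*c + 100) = c*(c - 4)/(c^2 - c - 20)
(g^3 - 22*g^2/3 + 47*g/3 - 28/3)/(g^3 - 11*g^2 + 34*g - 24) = (g - 7/3)/(g - 6)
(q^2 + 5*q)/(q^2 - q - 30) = q/(q - 6)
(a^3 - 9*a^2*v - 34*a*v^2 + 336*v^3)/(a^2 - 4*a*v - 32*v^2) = (a^2 - a*v - 42*v^2)/(a + 4*v)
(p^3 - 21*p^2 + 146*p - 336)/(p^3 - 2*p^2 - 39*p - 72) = (p^2 - 13*p + 42)/(p^2 + 6*p + 9)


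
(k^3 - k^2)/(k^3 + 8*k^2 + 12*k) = k*(k - 1)/(k^2 + 8*k + 12)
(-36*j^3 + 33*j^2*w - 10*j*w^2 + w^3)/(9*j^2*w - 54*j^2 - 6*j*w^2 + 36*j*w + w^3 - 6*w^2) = (-4*j + w)/(w - 6)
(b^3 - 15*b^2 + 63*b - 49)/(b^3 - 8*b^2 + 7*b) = (b - 7)/b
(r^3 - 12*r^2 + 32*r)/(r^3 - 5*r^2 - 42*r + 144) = r*(r - 4)/(r^2 + 3*r - 18)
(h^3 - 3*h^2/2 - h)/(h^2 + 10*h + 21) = h*(2*h^2 - 3*h - 2)/(2*(h^2 + 10*h + 21))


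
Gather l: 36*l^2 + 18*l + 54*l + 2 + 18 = 36*l^2 + 72*l + 20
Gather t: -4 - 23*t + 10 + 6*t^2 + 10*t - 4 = 6*t^2 - 13*t + 2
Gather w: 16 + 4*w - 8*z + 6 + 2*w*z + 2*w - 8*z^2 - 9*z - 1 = w*(2*z + 6) - 8*z^2 - 17*z + 21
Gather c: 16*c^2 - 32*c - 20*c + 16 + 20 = 16*c^2 - 52*c + 36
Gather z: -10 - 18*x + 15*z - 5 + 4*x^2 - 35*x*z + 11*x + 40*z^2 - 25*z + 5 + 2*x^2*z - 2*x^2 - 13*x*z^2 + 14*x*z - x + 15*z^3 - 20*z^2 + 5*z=2*x^2 - 8*x + 15*z^3 + z^2*(20 - 13*x) + z*(2*x^2 - 21*x - 5) - 10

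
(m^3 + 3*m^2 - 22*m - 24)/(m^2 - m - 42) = (m^2 - 3*m - 4)/(m - 7)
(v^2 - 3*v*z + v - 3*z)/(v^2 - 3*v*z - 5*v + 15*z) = (v + 1)/(v - 5)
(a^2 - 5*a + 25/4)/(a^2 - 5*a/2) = (a - 5/2)/a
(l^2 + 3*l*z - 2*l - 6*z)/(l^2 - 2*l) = (l + 3*z)/l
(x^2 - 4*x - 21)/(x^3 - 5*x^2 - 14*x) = (x + 3)/(x*(x + 2))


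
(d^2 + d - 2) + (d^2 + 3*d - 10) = 2*d^2 + 4*d - 12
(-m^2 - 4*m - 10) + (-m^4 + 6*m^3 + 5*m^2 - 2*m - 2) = -m^4 + 6*m^3 + 4*m^2 - 6*m - 12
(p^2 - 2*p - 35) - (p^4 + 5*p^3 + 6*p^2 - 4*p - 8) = -p^4 - 5*p^3 - 5*p^2 + 2*p - 27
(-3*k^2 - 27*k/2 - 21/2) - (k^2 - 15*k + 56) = -4*k^2 + 3*k/2 - 133/2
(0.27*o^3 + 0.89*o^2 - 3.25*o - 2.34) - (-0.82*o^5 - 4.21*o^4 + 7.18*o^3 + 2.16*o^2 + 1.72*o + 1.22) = 0.82*o^5 + 4.21*o^4 - 6.91*o^3 - 1.27*o^2 - 4.97*o - 3.56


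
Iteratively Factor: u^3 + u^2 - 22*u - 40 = (u + 4)*(u^2 - 3*u - 10) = (u - 5)*(u + 4)*(u + 2)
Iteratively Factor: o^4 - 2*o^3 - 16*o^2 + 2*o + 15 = (o - 5)*(o^3 + 3*o^2 - o - 3) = (o - 5)*(o + 3)*(o^2 - 1) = (o - 5)*(o - 1)*(o + 3)*(o + 1)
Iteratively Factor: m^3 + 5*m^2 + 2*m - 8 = (m + 2)*(m^2 + 3*m - 4) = (m - 1)*(m + 2)*(m + 4)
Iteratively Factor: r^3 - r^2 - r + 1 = (r - 1)*(r^2 - 1) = (r - 1)^2*(r + 1)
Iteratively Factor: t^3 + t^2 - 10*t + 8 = (t - 1)*(t^2 + 2*t - 8) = (t - 1)*(t + 4)*(t - 2)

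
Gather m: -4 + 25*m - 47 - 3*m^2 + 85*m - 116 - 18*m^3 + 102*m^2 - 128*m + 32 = -18*m^3 + 99*m^2 - 18*m - 135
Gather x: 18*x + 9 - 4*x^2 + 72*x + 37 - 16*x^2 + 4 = -20*x^2 + 90*x + 50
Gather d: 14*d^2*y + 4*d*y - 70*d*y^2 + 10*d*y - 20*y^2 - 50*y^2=14*d^2*y + d*(-70*y^2 + 14*y) - 70*y^2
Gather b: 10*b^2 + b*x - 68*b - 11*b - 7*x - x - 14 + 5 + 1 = 10*b^2 + b*(x - 79) - 8*x - 8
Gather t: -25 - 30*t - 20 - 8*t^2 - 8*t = -8*t^2 - 38*t - 45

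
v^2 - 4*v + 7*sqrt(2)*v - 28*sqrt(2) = (v - 4)*(v + 7*sqrt(2))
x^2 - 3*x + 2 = (x - 2)*(x - 1)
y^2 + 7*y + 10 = (y + 2)*(y + 5)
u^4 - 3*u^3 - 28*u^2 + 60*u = u*(u - 6)*(u - 2)*(u + 5)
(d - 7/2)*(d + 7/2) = d^2 - 49/4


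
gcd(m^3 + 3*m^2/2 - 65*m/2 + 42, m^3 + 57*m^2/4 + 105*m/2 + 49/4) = m + 7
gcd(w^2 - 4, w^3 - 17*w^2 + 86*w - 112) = w - 2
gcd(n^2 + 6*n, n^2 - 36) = n + 6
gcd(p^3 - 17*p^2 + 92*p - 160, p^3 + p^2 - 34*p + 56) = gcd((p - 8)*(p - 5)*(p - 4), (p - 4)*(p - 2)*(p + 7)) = p - 4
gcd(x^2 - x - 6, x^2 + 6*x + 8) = x + 2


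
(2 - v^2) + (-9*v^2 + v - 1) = -10*v^2 + v + 1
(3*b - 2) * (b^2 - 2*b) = 3*b^3 - 8*b^2 + 4*b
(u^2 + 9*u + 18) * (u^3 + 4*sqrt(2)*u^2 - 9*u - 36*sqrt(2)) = u^5 + 4*sqrt(2)*u^4 + 9*u^4 + 9*u^3 + 36*sqrt(2)*u^3 - 81*u^2 + 36*sqrt(2)*u^2 - 324*sqrt(2)*u - 162*u - 648*sqrt(2)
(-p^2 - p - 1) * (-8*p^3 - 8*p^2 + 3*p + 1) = 8*p^5 + 16*p^4 + 13*p^3 + 4*p^2 - 4*p - 1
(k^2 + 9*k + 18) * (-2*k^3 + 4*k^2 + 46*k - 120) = -2*k^5 - 14*k^4 + 46*k^3 + 366*k^2 - 252*k - 2160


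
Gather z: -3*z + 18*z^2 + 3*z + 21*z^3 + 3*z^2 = 21*z^3 + 21*z^2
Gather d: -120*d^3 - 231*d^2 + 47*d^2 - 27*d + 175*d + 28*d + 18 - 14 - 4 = -120*d^3 - 184*d^2 + 176*d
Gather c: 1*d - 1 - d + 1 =0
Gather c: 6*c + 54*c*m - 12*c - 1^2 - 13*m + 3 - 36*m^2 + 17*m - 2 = c*(54*m - 6) - 36*m^2 + 4*m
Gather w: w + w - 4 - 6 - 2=2*w - 12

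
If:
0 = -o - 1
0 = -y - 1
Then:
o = -1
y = -1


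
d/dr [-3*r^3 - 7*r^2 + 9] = r*(-9*r - 14)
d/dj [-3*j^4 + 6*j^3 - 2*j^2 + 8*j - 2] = -12*j^3 + 18*j^2 - 4*j + 8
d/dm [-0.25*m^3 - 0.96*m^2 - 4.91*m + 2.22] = -0.75*m^2 - 1.92*m - 4.91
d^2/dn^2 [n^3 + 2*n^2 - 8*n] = 6*n + 4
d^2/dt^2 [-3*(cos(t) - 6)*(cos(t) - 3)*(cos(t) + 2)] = 9*cos(t)/4 - 42*cos(2*t) + 27*cos(3*t)/4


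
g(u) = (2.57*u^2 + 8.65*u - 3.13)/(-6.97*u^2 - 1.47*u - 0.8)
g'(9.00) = 0.01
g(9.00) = -0.49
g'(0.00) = -18.00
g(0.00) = 3.91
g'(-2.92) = 0.19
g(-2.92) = 0.12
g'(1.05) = 0.01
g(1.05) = -0.88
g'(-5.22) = 0.05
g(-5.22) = -0.12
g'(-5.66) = 0.04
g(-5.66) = -0.14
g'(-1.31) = 1.26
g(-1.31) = 0.93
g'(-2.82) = 0.21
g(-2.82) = 0.14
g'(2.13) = 0.11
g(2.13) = -0.76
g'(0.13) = -13.64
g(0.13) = 1.77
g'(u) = (5.14*u + 8.65)/(-6.97*u^2 - 1.47*u - 0.8) + (13.94*u + 1.47)*(2.57*u^2 + 8.65*u - 3.13)/(-6.97*u^2 - 1.47*u - 0.8)^2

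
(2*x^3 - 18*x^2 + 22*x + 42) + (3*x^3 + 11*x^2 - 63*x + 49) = 5*x^3 - 7*x^2 - 41*x + 91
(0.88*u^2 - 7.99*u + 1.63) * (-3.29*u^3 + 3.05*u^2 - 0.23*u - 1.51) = -2.8952*u^5 + 28.9711*u^4 - 29.9346*u^3 + 5.4804*u^2 + 11.69*u - 2.4613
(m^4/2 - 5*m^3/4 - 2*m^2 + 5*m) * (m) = m^5/2 - 5*m^4/4 - 2*m^3 + 5*m^2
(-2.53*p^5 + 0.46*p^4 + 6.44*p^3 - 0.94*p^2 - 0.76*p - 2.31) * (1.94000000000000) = -4.9082*p^5 + 0.8924*p^4 + 12.4936*p^3 - 1.8236*p^2 - 1.4744*p - 4.4814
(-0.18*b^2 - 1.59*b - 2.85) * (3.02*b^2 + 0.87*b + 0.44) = -0.5436*b^4 - 4.9584*b^3 - 10.0695*b^2 - 3.1791*b - 1.254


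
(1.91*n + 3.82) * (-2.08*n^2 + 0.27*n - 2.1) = -3.9728*n^3 - 7.4299*n^2 - 2.9796*n - 8.022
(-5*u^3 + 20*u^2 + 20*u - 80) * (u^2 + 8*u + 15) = -5*u^5 - 20*u^4 + 105*u^3 + 380*u^2 - 340*u - 1200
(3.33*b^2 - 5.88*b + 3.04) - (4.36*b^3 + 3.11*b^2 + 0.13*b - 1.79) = -4.36*b^3 + 0.22*b^2 - 6.01*b + 4.83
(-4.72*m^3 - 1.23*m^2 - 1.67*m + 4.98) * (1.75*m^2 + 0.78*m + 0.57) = -8.26*m^5 - 5.8341*m^4 - 6.5723*m^3 + 6.7113*m^2 + 2.9325*m + 2.8386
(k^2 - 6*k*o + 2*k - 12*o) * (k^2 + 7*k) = k^4 - 6*k^3*o + 9*k^3 - 54*k^2*o + 14*k^2 - 84*k*o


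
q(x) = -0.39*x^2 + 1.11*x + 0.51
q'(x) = 1.11 - 0.78*x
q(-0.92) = -0.84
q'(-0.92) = 1.83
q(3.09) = 0.22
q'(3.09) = -1.30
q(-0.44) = -0.05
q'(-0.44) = 1.45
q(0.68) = 1.08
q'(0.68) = 0.58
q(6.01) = -6.91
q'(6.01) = -3.58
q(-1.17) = -1.32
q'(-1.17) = 2.02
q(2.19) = 1.07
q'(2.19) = -0.60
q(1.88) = 1.22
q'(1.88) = -0.36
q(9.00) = -21.09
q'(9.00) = -5.91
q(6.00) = -6.87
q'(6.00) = -3.57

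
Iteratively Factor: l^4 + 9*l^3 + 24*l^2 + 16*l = (l)*(l^3 + 9*l^2 + 24*l + 16) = l*(l + 1)*(l^2 + 8*l + 16) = l*(l + 1)*(l + 4)*(l + 4)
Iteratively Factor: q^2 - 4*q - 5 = (q - 5)*(q + 1)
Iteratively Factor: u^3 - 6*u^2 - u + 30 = (u + 2)*(u^2 - 8*u + 15) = (u - 3)*(u + 2)*(u - 5)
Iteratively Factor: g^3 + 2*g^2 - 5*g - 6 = (g - 2)*(g^2 + 4*g + 3) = (g - 2)*(g + 3)*(g + 1)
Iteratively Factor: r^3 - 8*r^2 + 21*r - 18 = (r - 3)*(r^2 - 5*r + 6) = (r - 3)*(r - 2)*(r - 3)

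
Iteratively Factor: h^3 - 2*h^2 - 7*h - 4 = (h + 1)*(h^2 - 3*h - 4) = (h + 1)^2*(h - 4)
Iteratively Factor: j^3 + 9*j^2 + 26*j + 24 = (j + 4)*(j^2 + 5*j + 6) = (j + 3)*(j + 4)*(j + 2)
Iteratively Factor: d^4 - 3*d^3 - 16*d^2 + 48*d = (d - 3)*(d^3 - 16*d) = (d - 4)*(d - 3)*(d^2 + 4*d) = d*(d - 4)*(d - 3)*(d + 4)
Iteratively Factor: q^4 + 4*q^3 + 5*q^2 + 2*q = (q + 1)*(q^3 + 3*q^2 + 2*q) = q*(q + 1)*(q^2 + 3*q + 2) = q*(q + 1)^2*(q + 2)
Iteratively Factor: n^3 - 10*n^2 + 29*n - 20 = (n - 1)*(n^2 - 9*n + 20) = (n - 5)*(n - 1)*(n - 4)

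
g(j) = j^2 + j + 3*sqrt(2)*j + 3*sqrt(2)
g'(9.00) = 23.24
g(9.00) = 132.43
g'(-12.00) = -18.76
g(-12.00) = 85.33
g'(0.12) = 5.48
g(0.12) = 4.89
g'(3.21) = 11.66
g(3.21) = 31.38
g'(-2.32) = 0.60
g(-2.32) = -2.54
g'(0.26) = 5.76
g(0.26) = 5.67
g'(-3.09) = -0.94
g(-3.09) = -2.41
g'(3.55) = 12.34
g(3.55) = 35.46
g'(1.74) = 8.72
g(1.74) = 16.39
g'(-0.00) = 5.24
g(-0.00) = 4.24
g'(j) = 2*j + 1 + 3*sqrt(2)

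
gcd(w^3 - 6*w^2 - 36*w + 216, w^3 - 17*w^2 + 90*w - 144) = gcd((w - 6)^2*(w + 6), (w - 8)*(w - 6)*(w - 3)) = w - 6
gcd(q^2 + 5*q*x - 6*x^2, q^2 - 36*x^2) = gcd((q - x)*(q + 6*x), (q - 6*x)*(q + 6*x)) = q + 6*x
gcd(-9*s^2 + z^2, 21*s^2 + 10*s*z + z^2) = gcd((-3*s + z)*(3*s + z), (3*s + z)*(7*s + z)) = 3*s + z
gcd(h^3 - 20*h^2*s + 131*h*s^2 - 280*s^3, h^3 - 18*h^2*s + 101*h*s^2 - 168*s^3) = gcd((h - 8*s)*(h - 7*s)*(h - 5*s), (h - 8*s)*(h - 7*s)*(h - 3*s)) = h^2 - 15*h*s + 56*s^2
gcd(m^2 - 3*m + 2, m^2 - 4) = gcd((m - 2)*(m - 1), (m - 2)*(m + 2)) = m - 2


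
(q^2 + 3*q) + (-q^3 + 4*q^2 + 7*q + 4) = -q^3 + 5*q^2 + 10*q + 4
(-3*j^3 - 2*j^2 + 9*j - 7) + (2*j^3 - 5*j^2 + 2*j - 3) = -j^3 - 7*j^2 + 11*j - 10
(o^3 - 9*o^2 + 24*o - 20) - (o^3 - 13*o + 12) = -9*o^2 + 37*o - 32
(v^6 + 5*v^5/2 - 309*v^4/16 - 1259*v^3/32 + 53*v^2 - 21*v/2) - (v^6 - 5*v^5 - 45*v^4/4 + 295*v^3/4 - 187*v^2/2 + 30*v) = 15*v^5/2 - 129*v^4/16 - 3619*v^3/32 + 293*v^2/2 - 81*v/2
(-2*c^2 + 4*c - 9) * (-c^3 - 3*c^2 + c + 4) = 2*c^5 + 2*c^4 - 5*c^3 + 23*c^2 + 7*c - 36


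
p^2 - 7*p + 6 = (p - 6)*(p - 1)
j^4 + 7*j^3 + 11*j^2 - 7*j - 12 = (j - 1)*(j + 1)*(j + 3)*(j + 4)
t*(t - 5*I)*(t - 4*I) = t^3 - 9*I*t^2 - 20*t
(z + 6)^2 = z^2 + 12*z + 36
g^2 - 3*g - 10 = (g - 5)*(g + 2)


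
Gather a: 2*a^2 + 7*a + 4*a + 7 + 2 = 2*a^2 + 11*a + 9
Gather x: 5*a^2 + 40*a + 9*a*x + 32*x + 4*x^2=5*a^2 + 40*a + 4*x^2 + x*(9*a + 32)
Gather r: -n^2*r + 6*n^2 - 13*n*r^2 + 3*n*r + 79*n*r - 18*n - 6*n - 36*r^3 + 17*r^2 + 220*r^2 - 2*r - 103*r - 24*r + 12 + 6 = 6*n^2 - 24*n - 36*r^3 + r^2*(237 - 13*n) + r*(-n^2 + 82*n - 129) + 18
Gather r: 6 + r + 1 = r + 7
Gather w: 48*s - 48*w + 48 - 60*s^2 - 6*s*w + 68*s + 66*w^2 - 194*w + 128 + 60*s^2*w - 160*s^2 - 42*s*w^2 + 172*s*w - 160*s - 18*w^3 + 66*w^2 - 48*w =-220*s^2 - 44*s - 18*w^3 + w^2*(132 - 42*s) + w*(60*s^2 + 166*s - 290) + 176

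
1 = 1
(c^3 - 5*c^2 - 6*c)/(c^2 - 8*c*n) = (c^2 - 5*c - 6)/(c - 8*n)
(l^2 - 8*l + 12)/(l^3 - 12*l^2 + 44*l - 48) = 1/(l - 4)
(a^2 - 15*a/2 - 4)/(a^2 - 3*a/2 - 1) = (a - 8)/(a - 2)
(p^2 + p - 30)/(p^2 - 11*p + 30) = (p + 6)/(p - 6)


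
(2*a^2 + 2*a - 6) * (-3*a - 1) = -6*a^3 - 8*a^2 + 16*a + 6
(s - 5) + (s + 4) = 2*s - 1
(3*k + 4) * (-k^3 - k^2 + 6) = -3*k^4 - 7*k^3 - 4*k^2 + 18*k + 24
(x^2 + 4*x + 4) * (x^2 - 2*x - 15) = x^4 + 2*x^3 - 19*x^2 - 68*x - 60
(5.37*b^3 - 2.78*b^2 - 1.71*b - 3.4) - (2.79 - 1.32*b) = 5.37*b^3 - 2.78*b^2 - 0.39*b - 6.19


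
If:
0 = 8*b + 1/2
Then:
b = -1/16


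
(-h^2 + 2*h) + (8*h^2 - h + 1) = 7*h^2 + h + 1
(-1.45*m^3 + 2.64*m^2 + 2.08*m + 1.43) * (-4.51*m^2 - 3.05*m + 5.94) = 6.5395*m^5 - 7.4839*m^4 - 26.0458*m^3 + 2.8883*m^2 + 7.9937*m + 8.4942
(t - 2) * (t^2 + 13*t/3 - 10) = t^3 + 7*t^2/3 - 56*t/3 + 20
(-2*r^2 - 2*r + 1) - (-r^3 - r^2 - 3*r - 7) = r^3 - r^2 + r + 8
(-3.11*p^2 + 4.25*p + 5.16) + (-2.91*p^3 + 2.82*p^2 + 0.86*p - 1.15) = -2.91*p^3 - 0.29*p^2 + 5.11*p + 4.01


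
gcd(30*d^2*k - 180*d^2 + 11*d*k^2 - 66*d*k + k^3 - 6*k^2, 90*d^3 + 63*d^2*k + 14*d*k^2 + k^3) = 30*d^2 + 11*d*k + k^2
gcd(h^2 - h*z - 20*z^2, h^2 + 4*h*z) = h + 4*z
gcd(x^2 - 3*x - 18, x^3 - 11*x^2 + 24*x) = 1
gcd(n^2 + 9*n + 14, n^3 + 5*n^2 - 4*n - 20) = n + 2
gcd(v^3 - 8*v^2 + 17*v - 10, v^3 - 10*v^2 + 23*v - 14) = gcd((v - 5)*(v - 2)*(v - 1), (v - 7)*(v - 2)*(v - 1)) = v^2 - 3*v + 2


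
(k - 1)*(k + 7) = k^2 + 6*k - 7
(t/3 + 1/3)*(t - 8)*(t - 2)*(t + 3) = t^4/3 - 2*t^3 - 7*t^2 + 34*t/3 + 16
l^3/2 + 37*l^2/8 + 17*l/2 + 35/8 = (l/2 + 1/2)*(l + 5/4)*(l + 7)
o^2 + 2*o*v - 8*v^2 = (o - 2*v)*(o + 4*v)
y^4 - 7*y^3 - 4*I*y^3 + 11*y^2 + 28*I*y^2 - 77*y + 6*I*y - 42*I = (y - 7)*(y - 6*I)*(y + I)^2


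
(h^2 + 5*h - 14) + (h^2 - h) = 2*h^2 + 4*h - 14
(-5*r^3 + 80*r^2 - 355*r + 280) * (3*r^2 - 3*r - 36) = -15*r^5 + 255*r^4 - 1125*r^3 - 975*r^2 + 11940*r - 10080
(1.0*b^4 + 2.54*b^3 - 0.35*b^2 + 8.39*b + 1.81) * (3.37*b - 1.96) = 3.37*b^5 + 6.5998*b^4 - 6.1579*b^3 + 28.9603*b^2 - 10.3447*b - 3.5476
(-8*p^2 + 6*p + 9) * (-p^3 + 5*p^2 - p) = 8*p^5 - 46*p^4 + 29*p^3 + 39*p^2 - 9*p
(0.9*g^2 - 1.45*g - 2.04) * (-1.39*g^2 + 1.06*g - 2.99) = -1.251*g^4 + 2.9695*g^3 - 1.3924*g^2 + 2.1731*g + 6.0996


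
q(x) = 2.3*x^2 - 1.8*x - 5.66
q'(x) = 4.6*x - 1.8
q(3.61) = 17.82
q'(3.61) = 14.81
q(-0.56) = -3.93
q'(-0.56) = -4.38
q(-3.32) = 25.67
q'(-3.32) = -17.07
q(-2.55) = 13.89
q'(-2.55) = -13.53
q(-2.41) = 12.04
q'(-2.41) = -12.89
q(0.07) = -5.77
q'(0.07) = -1.48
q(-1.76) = 4.63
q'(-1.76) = -9.90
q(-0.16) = -5.31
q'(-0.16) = -2.54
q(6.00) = 66.34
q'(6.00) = 25.80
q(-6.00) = 87.94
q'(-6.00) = -29.40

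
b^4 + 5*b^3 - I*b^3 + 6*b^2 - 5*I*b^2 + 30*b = b*(b + 5)*(b - 3*I)*(b + 2*I)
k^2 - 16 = (k - 4)*(k + 4)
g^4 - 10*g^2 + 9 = (g - 3)*(g - 1)*(g + 1)*(g + 3)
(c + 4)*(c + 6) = c^2 + 10*c + 24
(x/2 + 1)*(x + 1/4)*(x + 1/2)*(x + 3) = x^4/2 + 23*x^3/8 + 79*x^2/16 + 41*x/16 + 3/8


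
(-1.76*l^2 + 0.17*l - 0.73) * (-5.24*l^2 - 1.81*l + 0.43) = 9.2224*l^4 + 2.2948*l^3 + 2.7607*l^2 + 1.3944*l - 0.3139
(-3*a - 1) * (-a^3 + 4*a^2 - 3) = 3*a^4 - 11*a^3 - 4*a^2 + 9*a + 3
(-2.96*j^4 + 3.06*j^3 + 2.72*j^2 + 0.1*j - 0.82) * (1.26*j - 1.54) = -3.7296*j^5 + 8.414*j^4 - 1.2852*j^3 - 4.0628*j^2 - 1.1872*j + 1.2628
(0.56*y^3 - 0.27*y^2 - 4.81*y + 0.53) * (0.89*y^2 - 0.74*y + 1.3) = 0.4984*y^5 - 0.6547*y^4 - 3.3531*y^3 + 3.6801*y^2 - 6.6452*y + 0.689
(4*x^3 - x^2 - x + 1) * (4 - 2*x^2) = -8*x^5 + 2*x^4 + 18*x^3 - 6*x^2 - 4*x + 4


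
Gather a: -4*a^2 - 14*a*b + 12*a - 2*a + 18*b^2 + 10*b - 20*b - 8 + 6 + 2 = -4*a^2 + a*(10 - 14*b) + 18*b^2 - 10*b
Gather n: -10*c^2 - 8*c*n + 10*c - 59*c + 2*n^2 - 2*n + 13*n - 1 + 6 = -10*c^2 - 49*c + 2*n^2 + n*(11 - 8*c) + 5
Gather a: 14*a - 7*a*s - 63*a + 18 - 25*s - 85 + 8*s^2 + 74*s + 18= a*(-7*s - 49) + 8*s^2 + 49*s - 49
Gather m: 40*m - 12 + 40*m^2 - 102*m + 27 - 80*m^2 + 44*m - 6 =-40*m^2 - 18*m + 9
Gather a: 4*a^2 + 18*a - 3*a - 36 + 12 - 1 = 4*a^2 + 15*a - 25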